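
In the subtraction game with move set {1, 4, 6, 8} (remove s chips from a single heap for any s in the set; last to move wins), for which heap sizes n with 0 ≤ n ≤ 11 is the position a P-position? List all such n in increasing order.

0, 2, 5, 7

Grundy values for subtraction set {1, 4, 6, 8}:
g(0) = mex{} = 0
g(1) = mex{0} = 1
g(2) = mex{1} = 0
g(3) = mex{0} = 1
g(4) = mex{0,1} = 2
g(5) = mex{1,2} = 0
g(6) = mex{0} = 1
g(7) = mex{1} = 0
g(8) = mex{0,2} = 1
g(9) = mex{0,1} = 2
g(10) = mex{0,1,2} = 3
g(11) = mex{0,1,3} = 2
The P-positions (g = 0) in 0..11 are 0, 2, 5, 7.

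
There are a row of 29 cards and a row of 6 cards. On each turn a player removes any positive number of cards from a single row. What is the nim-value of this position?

27

Compute the nim-sum pairwise:
29 ⊕ 6 = 27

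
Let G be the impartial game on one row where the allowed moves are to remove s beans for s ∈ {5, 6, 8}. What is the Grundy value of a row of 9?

1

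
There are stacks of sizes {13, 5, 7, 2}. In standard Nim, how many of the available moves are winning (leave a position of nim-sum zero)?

In binary:
  1101  (13)
  0101  (5)
  0111  (7)
  0010  (2)
  ----
  1101  (13)
The overall nim-sum is X = 13. A stack of size p has a winning move iff p XOR X < p (reduce it to p XOR X).
  13: 13 XOR 13 = 0 < 13 — winning move (to 0).
  5: 5 XOR 13 = 8 ≥ 5 — no move.
  7: 7 XOR 13 = 10 ≥ 7 — no move.
  2: 2 XOR 13 = 15 ≥ 2 — no move.
That gives 1 winning move.

1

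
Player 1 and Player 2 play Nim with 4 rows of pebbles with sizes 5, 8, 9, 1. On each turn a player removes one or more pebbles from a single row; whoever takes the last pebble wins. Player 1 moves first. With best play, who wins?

Player 1 wins

In binary:
  0101  (5)
  1000  (8)
  1001  (9)
  0001  (1)
  ----
  0101  (5)
The nim-sum is 5 ≠ 0, so this is an N-position: the player to move can win; Player 1 has a winning move.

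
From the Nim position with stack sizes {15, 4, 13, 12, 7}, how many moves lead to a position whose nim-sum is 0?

3

Compute the nim-sum pairwise:
15 ^ 4 = 11
11 ^ 13 = 6
6 ^ 12 = 10
10 ^ 7 = 13
The overall nim-sum is X = 13. A stack of size p has a winning move iff p XOR X < p (reduce it to p XOR X).
  15: 15 XOR 13 = 2 < 15 — winning move (to 2).
  4: 4 XOR 13 = 9 ≥ 4 — no move.
  13: 13 XOR 13 = 0 < 13 — winning move (to 0).
  12: 12 XOR 13 = 1 < 12 — winning move (to 1).
  7: 7 XOR 13 = 10 ≥ 7 — no move.
That gives 3 winning moves.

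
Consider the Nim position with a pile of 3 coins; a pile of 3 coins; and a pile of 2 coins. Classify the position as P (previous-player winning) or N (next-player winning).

N-position

Bitwise XOR of the heap sizes:
  11  (3)
  11  (3)
  10  (2)
  --
  10  (2)
The nim-sum is 2 ≠ 0, so this is an N-position: the player to move can win.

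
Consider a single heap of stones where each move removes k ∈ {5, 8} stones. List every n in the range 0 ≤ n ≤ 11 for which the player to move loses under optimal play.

Compute g(0), g(1), … for moves {5, 8}:
k:     0  1  2  3  4  5  6  7  8  9 10 11
g(k):  0  0  0  0  0  1  1  1  1  1  2  2
The P-positions (g = 0) in 0..11 are 0, 1, 2, 3, 4.

0, 1, 2, 3, 4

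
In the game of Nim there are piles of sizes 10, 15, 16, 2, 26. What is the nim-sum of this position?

Compute the nim-sum pairwise:
10 ^ 15 = 5
5 ^ 16 = 21
21 ^ 2 = 23
23 ^ 26 = 13

13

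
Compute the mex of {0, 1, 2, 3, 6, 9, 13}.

4

The values 0, 1, 2, 3 are all present; 4 is the first non-negative integer missing from the set.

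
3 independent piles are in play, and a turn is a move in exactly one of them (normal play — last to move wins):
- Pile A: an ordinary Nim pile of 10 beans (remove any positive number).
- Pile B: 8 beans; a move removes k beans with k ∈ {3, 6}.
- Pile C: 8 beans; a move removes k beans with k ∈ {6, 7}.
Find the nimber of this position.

9

Pile A is a plain Nim pile of size 10, so its Grundy value is 10.
Build the Grundy sequence for pile B with g(k) = mex{g(k−s) : s ∈ {3, 6}, s ≤ k}:
k:     0  1  2  3  4  5  6  7  8
g(k):  0  0  0  1  1  1  2  2  2
So g(8) = 2.
Build the Grundy sequence for pile C with g(k) = mex{g(k−s) : s ∈ {6, 7}, s ≤ k}:
k:     0  1  2  3  4  5  6  7  8
g(k):  0  0  0  0  0  0  1  1  1
So g(8) = 1.
The value of a disjunctive sum is the nim-sum of the parts.
Combined value = 10 XOR 2 XOR 1 = 9.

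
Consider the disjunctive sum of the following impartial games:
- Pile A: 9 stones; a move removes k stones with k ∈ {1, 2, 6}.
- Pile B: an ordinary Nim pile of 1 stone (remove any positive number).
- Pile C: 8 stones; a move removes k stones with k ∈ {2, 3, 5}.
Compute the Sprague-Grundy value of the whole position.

3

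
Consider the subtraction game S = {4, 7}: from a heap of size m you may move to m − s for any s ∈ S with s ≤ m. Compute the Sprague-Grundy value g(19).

Build the Grundy sequence with g(k) = mex{g(k−s) : s ∈ {4, 7}, s ≤ k}:
k:     0  1  2  3  4  5  6  7  8  9 10 11 12 13 14 15 16 17 18 19
g(k):  0  0  0  0  1  1  1  1  2  2  2  0  0  0  0  1  1  1  1  2
So g(19) = 2.

2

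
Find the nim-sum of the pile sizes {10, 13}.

Compute the nim-sum pairwise:
10 ⊕ 13 = 7

7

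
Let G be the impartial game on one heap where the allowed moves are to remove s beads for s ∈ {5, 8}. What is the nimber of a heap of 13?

0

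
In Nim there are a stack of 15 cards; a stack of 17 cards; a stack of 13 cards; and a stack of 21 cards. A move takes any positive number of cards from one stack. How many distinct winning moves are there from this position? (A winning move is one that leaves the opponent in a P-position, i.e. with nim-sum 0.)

3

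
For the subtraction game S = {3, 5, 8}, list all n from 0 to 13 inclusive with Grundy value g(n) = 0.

Grundy values for subtraction set {3, 5, 8}:
g(0) = mex{} = 0
g(1) = mex{} = 0
g(2) = mex{} = 0
g(3) = mex{0} = 1
g(4) = mex{0} = 1
g(5) = mex{0} = 1
g(6) = mex{0,1} = 2
g(7) = mex{0,1} = 2
g(8) = mex{0,1} = 2
g(9) = mex{0,1,2} = 3
g(10) = mex{0,1,2} = 3
g(11) = mex{1,2} = 0
g(12) = mex{1,2,3} = 0
g(13) = mex{1,2,3} = 0
The P-positions (g = 0) in 0..13 are 0, 1, 2, 11, 12, 13.

0, 1, 2, 11, 12, 13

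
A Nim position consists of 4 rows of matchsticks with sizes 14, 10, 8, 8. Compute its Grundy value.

Compute the nim-sum pairwise:
14 ⊕ 10 = 4
4 ⊕ 8 = 12
12 ⊕ 8 = 4

4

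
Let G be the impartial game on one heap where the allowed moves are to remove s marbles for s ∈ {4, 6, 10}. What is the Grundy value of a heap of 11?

Compute g(0), g(1), … for moves {4, 6, 10}:
k:     0  1  2  3  4  5  6  7  8  9 10 11
g(k):  0  0  0  0  1  1  1  1  2  2  2  2
So g(11) = 2.

2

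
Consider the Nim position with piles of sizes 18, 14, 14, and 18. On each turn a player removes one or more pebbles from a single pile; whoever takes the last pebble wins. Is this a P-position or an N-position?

P-position

Compute the nim-sum pairwise:
18 XOR 14 = 28
28 XOR 14 = 18
18 XOR 18 = 0
The nim-sum is 0, so this is a P-position: the player to move is in a losing position under optimal play.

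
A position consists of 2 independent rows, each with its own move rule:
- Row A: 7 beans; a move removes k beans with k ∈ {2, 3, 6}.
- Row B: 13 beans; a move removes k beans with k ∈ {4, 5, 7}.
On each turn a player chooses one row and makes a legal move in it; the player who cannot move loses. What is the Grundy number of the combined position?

For row A, compute g(0), g(1), … with moves {2, 3, 6}:
g(0) = mex{} = 0
g(1) = mex{} = 0
g(2) = mex{0} = 1
g(3) = mex{0} = 1
g(4) = mex{0,1} = 2
g(5) = mex{1} = 0
g(6) = mex{0,1,2} = 3
g(7) = mex{0,2} = 1
So g(7) = 1.
For row B, compute g(0), g(1), … with moves {4, 5, 7}:
k:     0  1  2  3  4  5  6  7  8  9 10 11 12 13
g(k):  0  0  0  0  1  1  1  1  2  2  2  0  0  0
So g(13) = 0.
By the Sprague-Grundy theorem, the Grundy value of a sum of independent games is the XOR of the component values.
Combined value = 1 ⊕ 0 = 1.

1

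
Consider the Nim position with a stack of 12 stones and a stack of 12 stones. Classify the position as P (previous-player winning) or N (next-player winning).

P-position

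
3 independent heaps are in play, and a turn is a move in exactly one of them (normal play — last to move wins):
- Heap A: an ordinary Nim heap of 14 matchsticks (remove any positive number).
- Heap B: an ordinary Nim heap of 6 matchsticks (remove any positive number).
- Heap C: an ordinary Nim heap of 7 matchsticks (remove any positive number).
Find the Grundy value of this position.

Heap A is a plain Nim heap of size 14, so its Grundy value is 14.
Heap B is a plain Nim heap of size 6, so its Grundy value is 6.
Heap C is a plain Nim heap of size 7, so its Grundy value is 7.
By the Sprague-Grundy theorem, the Grundy value of a sum of independent games is the XOR of the component values.
Combined value = 14 ⊕ 6 ⊕ 7 = 15.

15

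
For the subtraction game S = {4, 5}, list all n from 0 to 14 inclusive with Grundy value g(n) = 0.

0, 1, 2, 3, 9, 10, 11, 12

Compute g(0), g(1), … for moves {4, 5}:
k:     0  1  2  3  4  5  6  7  8  9 10 11 12 13 14
g(k):  0  0  0  0  1  1  1  1  2  0  0  0  0  1  1
The P-positions (g = 0) in 0..14 are 0, 1, 2, 3, 9, 10, 11, 12.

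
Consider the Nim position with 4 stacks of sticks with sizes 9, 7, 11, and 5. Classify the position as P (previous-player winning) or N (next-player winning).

P-position

Bitwise XOR of the heap sizes:
  1001  (9)
  0111  (7)
  1011  (11)
  0101  (5)
  ----
  0000  (0)
The nim-sum is 0, so this is a P-position: the player to move is in a losing position under optimal play.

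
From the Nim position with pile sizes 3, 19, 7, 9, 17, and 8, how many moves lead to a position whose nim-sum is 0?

Bitwise XOR of the heap sizes:
  00011  (3)
  10011  (19)
  00111  (7)
  01001  (9)
  10001  (17)
  01000  (8)
  -----
  00111  (7)
The overall nim-sum is X = 7. A pile of size p has a winning move iff p XOR X < p (reduce it to p XOR X).
  3: 3 XOR 7 = 4 ≥ 3 — no move.
  19: 19 XOR 7 = 20 ≥ 19 — no move.
  7: 7 XOR 7 = 0 < 7 — winning move (to 0).
  9: 9 XOR 7 = 14 ≥ 9 — no move.
  17: 17 XOR 7 = 22 ≥ 17 — no move.
  8: 8 XOR 7 = 15 ≥ 8 — no move.
That gives 1 winning move.

1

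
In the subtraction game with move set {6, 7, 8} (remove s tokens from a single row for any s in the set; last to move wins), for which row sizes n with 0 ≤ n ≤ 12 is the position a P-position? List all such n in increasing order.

0, 1, 2, 3, 4, 5

Grundy values for subtraction set {6, 7, 8}:
g(0) = mex{} = 0
g(1) = mex{} = 0
g(2) = mex{} = 0
g(3) = mex{} = 0
g(4) = mex{} = 0
g(5) = mex{} = 0
g(6) = mex{0} = 1
g(7) = mex{0} = 1
g(8) = mex{0} = 1
g(9) = mex{0} = 1
g(10) = mex{0} = 1
g(11) = mex{0} = 1
g(12) = mex{0,1} = 2
The P-positions (g = 0) in 0..12 are 0, 1, 2, 3, 4, 5.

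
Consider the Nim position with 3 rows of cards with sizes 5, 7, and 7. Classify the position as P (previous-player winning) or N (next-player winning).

Write each in binary and XOR column by column:
  101  (5)
  111  (7)
  111  (7)
  ---
  101  (5)
The nim-sum is 5 ≠ 0, so this is an N-position: the player to move can win.

N-position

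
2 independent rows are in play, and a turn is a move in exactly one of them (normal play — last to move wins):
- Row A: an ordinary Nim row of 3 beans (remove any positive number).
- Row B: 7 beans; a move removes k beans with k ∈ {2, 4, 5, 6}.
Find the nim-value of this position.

0

Row A is a plain Nim row of size 3, so its Grundy value is 3.
Build the Grundy sequence for row B with g(k) = mex{g(k−s) : s ∈ {2, 4, 5, 6}, s ≤ k}:
k:     0  1  2  3  4  5  6  7
g(k):  0  0  1  1  2  2  3  3
So g(7) = 3.
The value of a disjunctive sum is the nim-sum of the parts.
Combined value = 3 ⊕ 3 = 0.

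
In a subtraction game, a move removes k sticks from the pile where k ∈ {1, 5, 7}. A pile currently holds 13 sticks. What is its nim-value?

1

Compute g(0), g(1), … for moves {1, 5, 7}:
g(0) = mex{} = 0
g(1) = mex{0} = 1
g(2) = mex{1} = 0
g(3) = mex{0} = 1
g(4) = mex{1} = 0
g(5) = mex{0} = 1
g(6) = mex{1} = 0
g(7) = mex{0} = 1
g(8) = mex{1} = 0
g(9) = mex{0} = 1
g(10) = mex{1} = 0
g(11) = mex{0} = 1
g(12) = mex{1} = 0
g(13) = mex{0} = 1
So g(13) = 1.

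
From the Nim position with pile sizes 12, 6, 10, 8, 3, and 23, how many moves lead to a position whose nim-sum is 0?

1

Bitwise XOR of the heap sizes:
  01100  (12)
  00110  (6)
  01010  (10)
  01000  (8)
  00011  (3)
  10111  (23)
  -----
  11100  (28)
The overall nim-sum is X = 28. A pile of size p has a winning move iff p XOR X < p (reduce it to p XOR X).
  12: 12 XOR 28 = 16 ≥ 12 — no move.
  6: 6 XOR 28 = 26 ≥ 6 — no move.
  10: 10 XOR 28 = 22 ≥ 10 — no move.
  8: 8 XOR 28 = 20 ≥ 8 — no move.
  3: 3 XOR 28 = 31 ≥ 3 — no move.
  23: 23 XOR 28 = 11 < 23 — winning move (to 11).
That gives 1 winning move.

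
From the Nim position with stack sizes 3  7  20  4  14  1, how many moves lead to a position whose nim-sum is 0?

Nim-sum: 3 ⊕ 7 ⊕ 20 ⊕ 4 ⊕ 14 ⊕ 1 = 27.
The overall nim-sum is X = 27. A stack of size p has a winning move iff p XOR X < p (reduce it to p XOR X).
  3: 3 XOR 27 = 24 ≥ 3 — no move.
  7: 7 XOR 27 = 28 ≥ 7 — no move.
  20: 20 XOR 27 = 15 < 20 — winning move (to 15).
  4: 4 XOR 27 = 31 ≥ 4 — no move.
  14: 14 XOR 27 = 21 ≥ 14 — no move.
  1: 1 XOR 27 = 26 ≥ 1 — no move.
That gives 1 winning move.

1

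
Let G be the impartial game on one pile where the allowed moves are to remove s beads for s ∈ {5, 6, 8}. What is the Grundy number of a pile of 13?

Grundy values for subtraction set {5, 6, 8}:
k:     0  1  2  3  4  5  6  7  8  9 10 11 12 13
g(k):  0  0  0  0  0  1  1  1  1  1  2  2  2  0
So g(13) = 0.

0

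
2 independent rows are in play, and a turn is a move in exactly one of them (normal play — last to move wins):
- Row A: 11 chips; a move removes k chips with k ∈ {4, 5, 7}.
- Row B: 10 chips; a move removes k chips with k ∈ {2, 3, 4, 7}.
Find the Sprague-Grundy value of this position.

2

For row A, compute g(0), g(1), … with moves {4, 5, 7}:
k:     0  1  2  3  4  5  6  7  8  9 10 11
g(k):  0  0  0  0  1  1  1  1  2  2  2  0
So g(11) = 0.
For row B, compute g(0), g(1), … with moves {2, 3, 4, 7}:
k:     0  1  2  3  4  5  6  7  8  9 10
g(k):  0  0  1  1  2  2  0  3  1  4  2
So g(10) = 2.
The value of a disjunctive sum is the nim-sum of the parts.
Combined value = 0 XOR 2 = 2.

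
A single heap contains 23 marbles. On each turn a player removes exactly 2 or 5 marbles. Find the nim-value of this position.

Build the Grundy sequence with g(k) = mex{g(k−s) : s ∈ {2, 5}, s ≤ k}:
k:     0  1  2  3  4  5  6  7  8  9 10 11 12 13 14 15 16 17 18 19 20 21 22 23
g(k):  0  0  1  1  0  2  1  0  0  1  1  0  2  1  0  0  1  1  0  2  1  0  0  1
So g(23) = 1.

1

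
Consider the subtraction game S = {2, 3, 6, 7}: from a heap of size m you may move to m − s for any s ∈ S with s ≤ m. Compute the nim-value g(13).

Compute g(0), g(1), … for moves {2, 3, 6, 7}:
k:     0  1  2  3  4  5  6  7  8  9 10 11 12 13
g(k):  0  0  1  1  2  0  3  1  2  0  0  1  1  2
So g(13) = 2.

2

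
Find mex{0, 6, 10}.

1

0 is in the set but 1 is not, so the mex is 1.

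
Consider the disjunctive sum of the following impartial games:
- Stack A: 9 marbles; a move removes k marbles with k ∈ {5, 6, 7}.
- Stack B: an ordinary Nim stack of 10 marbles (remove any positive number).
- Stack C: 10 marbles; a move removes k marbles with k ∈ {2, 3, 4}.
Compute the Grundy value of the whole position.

9

Grundy values for stack A (subtraction set {5, 6, 7}):
k:     0  1  2  3  4  5  6  7  8  9
g(k):  0  0  0  0  0  1  1  1  1  1
So g(9) = 1.
Stack B is a plain Nim stack of size 10, so its Grundy value is 10.
Grundy values for stack C (subtraction set {2, 3, 4}):
k:     0  1  2  3  4  5  6  7  8  9 10
g(k):  0  0  1  1  2  2  0  0  1  1  2
So g(10) = 2.
The value of a disjunctive sum is the nim-sum of the parts.
Combined value = 1 XOR 10 XOR 2 = 9.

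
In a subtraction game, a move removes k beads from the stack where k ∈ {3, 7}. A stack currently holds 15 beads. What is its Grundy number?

Compute g(0), g(1), … for moves {3, 7}:
k:     0  1  2  3  4  5  6  7  8  9 10 11 12 13 14 15
g(k):  0  0  0  1  1  1  0  2  2  1  0  0  0  1  1  1
So g(15) = 1.

1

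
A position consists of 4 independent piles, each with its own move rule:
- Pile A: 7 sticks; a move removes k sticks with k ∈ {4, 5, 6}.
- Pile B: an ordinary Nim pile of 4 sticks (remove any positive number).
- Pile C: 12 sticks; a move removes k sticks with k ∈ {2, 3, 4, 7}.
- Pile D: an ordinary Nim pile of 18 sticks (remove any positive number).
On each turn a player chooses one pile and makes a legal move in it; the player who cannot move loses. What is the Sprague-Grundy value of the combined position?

23

Grundy values for pile A (subtraction set {4, 5, 6}):
k:     0  1  2  3  4  5  6  7
g(k):  0  0  0  0  1  1  1  1
So g(7) = 1.
Pile B is a plain Nim pile of size 4, so its Grundy value is 4.
Build the Grundy sequence for pile C with g(k) = mex{g(k−s) : s ∈ {2, 3, 4, 7}, s ≤ k}:
g(0) = mex{} = 0
g(1) = mex{} = 0
g(2) = mex{0} = 1
g(3) = mex{0} = 1
g(4) = mex{0,1} = 2
g(5) = mex{0,1} = 2
g(6) = mex{1,2} = 0
g(7) = mex{0,1,2} = 3
g(8) = mex{0,2} = 1
g(9) = mex{0,1,2,3} = 4
g(10) = mex{0,1,3} = 2
g(11) = mex{1,2,3,4} = 0
g(12) = mex{1,2,4} = 0
So g(12) = 0.
Pile D is a plain Nim pile of size 18, so its Grundy value is 18.
The value of a disjunctive sum is the nim-sum of the parts.
Combined value = 1 ⊕ 4 ⊕ 0 ⊕ 18 = 23.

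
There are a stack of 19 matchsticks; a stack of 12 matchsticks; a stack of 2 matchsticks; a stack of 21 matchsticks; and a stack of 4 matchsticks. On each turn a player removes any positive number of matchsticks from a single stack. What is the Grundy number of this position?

12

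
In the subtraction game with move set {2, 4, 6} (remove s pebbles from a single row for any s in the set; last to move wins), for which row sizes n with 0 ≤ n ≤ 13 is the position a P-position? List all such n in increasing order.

Grundy values for subtraction set {2, 4, 6}:
k:     0  1  2  3  4  5  6  7  8  9 10 11 12 13
g(k):  0  0  1  1  2  2  3  3  0  0  1  1  2  2
The P-positions (g = 0) in 0..13 are 0, 1, 8, 9.

0, 1, 8, 9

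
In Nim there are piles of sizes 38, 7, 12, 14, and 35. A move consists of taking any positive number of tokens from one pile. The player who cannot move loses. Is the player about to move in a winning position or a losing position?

Losing position

In binary:
  100110  (38)
  000111  (7)
  001100  (12)
  001110  (14)
  100011  (35)
  ------
  000000  (0)
The nim-sum is 0, so this is a P-position: the player to move is in a losing position under optimal play.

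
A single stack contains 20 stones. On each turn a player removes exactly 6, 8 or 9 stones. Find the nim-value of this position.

Compute g(0), g(1), … for moves {6, 8, 9}:
k:     0  1  2  3  4  5  6  7  8  9 10 11 12 13 14 15 16 17 18 19 20
g(k):  0  0  0  0  0  0  1  1  1  1  1  1  2  2  2  0  0  0  0  0  0
So g(20) = 0.

0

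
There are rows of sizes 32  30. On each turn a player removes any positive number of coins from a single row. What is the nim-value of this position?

Compute the nim-sum pairwise:
32 ⊕ 30 = 62

62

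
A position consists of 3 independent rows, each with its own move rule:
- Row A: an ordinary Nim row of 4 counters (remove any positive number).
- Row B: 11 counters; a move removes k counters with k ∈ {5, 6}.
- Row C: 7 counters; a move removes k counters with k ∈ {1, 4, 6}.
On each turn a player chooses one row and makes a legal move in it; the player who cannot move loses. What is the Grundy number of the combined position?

Row A is a plain Nim row of size 4, so its Grundy value is 4.
Grundy values for row B (subtraction set {5, 6}):
g(0) = mex{} = 0
g(1) = mex{} = 0
g(2) = mex{} = 0
g(3) = mex{} = 0
g(4) = mex{} = 0
g(5) = mex{0} = 1
g(6) = mex{0} = 1
g(7) = mex{0} = 1
g(8) = mex{0} = 1
g(9) = mex{0} = 1
g(10) = mex{0,1} = 2
g(11) = mex{1} = 0
So g(11) = 0.
For row C, compute g(0), g(1), … with moves {1, 4, 6}:
k:     0  1  2  3  4  5  6  7
g(k):  0  1  0  1  2  0  1  0
So g(7) = 0.
The value of a disjunctive sum is the nim-sum of the parts.
Combined value = 4 ⊕ 0 ⊕ 0 = 4.

4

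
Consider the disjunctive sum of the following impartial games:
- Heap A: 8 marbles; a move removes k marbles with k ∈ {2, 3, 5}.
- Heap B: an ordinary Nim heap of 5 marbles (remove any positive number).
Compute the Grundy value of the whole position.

5

Build the Grundy sequence for heap A with g(k) = mex{g(k−s) : s ∈ {2, 3, 5}, s ≤ k}:
k:     0  1  2  3  4  5  6  7  8
g(k):  0  0  1  1  2  2  3  0  0
So g(8) = 0.
Heap B is a plain Nim heap of size 5, so its Grundy value is 5.
The value of a disjunctive sum is the nim-sum of the parts.
Combined value = 0 ⊕ 5 = 5.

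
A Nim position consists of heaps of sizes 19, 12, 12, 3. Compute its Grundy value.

16

Bitwise XOR of the heap sizes:
  10011  (19)
  01100  (12)
  01100  (12)
  00011  (3)
  -----
  10000  (16)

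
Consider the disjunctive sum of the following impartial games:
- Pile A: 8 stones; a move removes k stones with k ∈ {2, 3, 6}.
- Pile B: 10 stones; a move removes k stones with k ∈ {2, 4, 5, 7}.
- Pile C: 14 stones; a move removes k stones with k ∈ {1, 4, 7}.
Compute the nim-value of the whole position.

Build the Grundy sequence for pile A with g(k) = mex{g(k−s) : s ∈ {2, 3, 6}, s ≤ k}:
g(0) = mex{} = 0
g(1) = mex{} = 0
g(2) = mex{0} = 1
g(3) = mex{0} = 1
g(4) = mex{0,1} = 2
g(5) = mex{1} = 0
g(6) = mex{0,1,2} = 3
g(7) = mex{0,2} = 1
g(8) = mex{0,1,3} = 2
So g(8) = 2.
Build the Grundy sequence for pile B with g(k) = mex{g(k−s) : s ∈ {2, 4, 5, 7}, s ≤ k}:
g(0) = mex{} = 0
g(1) = mex{} = 0
g(2) = mex{0} = 1
g(3) = mex{0} = 1
g(4) = mex{0,1} = 2
g(5) = mex{0,1} = 2
g(6) = mex{0,1,2} = 3
g(7) = mex{0,1,2} = 3
g(8) = mex{0,1,2,3} = 4
g(9) = mex{1,2,3} = 0
g(10) = mex{1,2,3,4} = 0
So g(10) = 0.
Grundy values for pile C (subtraction set {1, 4, 7}):
g(0) = mex{} = 0
g(1) = mex{0} = 1
g(2) = mex{1} = 0
g(3) = mex{0} = 1
g(4) = mex{0,1} = 2
g(5) = mex{1,2} = 0
g(6) = mex{0} = 1
g(7) = mex{0,1} = 2
g(8) = mex{1,2} = 0
g(9) = mex{0} = 1
g(10) = mex{1} = 0
g(11) = mex{0,2} = 1
g(12) = mex{0,1} = 2
g(13) = mex{1,2} = 0
g(14) = mex{0,2} = 1
So g(14) = 1.
By the Sprague-Grundy theorem, the Grundy value of a sum of independent games is the XOR of the component values.
Combined value = 2 ⊕ 0 ⊕ 1 = 3.

3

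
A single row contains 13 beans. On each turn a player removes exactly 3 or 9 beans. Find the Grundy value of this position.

0

Compute g(0), g(1), … for moves {3, 9}:
g(0) = mex{} = 0
g(1) = mex{} = 0
g(2) = mex{} = 0
g(3) = mex{0} = 1
g(4) = mex{0} = 1
g(5) = mex{0} = 1
g(6) = mex{1} = 0
g(7) = mex{1} = 0
g(8) = mex{1} = 0
g(9) = mex{0} = 1
g(10) = mex{0} = 1
g(11) = mex{0} = 1
g(12) = mex{1} = 0
g(13) = mex{1} = 0
So g(13) = 0.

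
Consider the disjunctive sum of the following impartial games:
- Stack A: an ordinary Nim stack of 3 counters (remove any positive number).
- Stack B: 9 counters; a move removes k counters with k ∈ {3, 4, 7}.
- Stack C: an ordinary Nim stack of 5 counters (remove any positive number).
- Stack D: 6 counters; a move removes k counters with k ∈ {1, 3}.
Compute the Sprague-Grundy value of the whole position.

5

Stack A is a plain Nim stack of size 3, so its Grundy value is 3.
For stack B, compute g(0), g(1), … with moves {3, 4, 7}:
g(0) = mex{} = 0
g(1) = mex{} = 0
g(2) = mex{} = 0
g(3) = mex{0} = 1
g(4) = mex{0} = 1
g(5) = mex{0} = 1
g(6) = mex{0,1} = 2
g(7) = mex{0,1} = 2
g(8) = mex{0,1} = 2
g(9) = mex{0,1,2} = 3
So g(9) = 3.
Stack C is a plain Nim stack of size 5, so its Grundy value is 5.
Grundy values for stack D (subtraction set {1, 3}):
g(0) = mex{} = 0
g(1) = mex{0} = 1
g(2) = mex{1} = 0
g(3) = mex{0} = 1
g(4) = mex{1} = 0
g(5) = mex{0} = 1
g(6) = mex{1} = 0
So g(6) = 0.
The value of a disjunctive sum is the nim-sum of the parts.
Combined value = 3 ⊕ 3 ⊕ 5 ⊕ 0 = 5.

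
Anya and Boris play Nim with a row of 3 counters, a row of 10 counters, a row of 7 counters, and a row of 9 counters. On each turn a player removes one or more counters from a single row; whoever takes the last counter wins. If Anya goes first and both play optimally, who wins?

Bitwise XOR of the heap sizes:
  0011  (3)
  1010  (10)
  0111  (7)
  1001  (9)
  ----
  0111  (7)
The nim-sum is 7 ≠ 0, so this is an N-position: the player to move can win; Anya has a winning move.

Anya wins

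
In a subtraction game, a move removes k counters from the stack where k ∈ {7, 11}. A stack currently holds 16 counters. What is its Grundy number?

2

Compute g(0), g(1), … for moves {7, 11}:
k:     0  1  2  3  4  5  6  7  8  9 10 11 12 13 14 15 16
g(k):  0  0  0  0  0  0  0  1  1  1  1  1  1  1  2  2  2
So g(16) = 2.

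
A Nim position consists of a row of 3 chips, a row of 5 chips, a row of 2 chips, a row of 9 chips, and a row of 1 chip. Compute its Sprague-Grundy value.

In binary:
  0011  (3)
  0101  (5)
  0010  (2)
  1001  (9)
  0001  (1)
  ----
  1100  (12)

12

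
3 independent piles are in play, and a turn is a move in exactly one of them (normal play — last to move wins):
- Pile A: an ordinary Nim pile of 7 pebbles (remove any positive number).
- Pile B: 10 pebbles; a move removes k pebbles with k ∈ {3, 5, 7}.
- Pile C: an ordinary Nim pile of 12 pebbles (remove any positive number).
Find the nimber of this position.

Pile A is a plain Nim pile of size 7, so its Grundy value is 7.
Grundy values for pile B (subtraction set {3, 5, 7}):
k:     0  1  2  3  4  5  6  7  8  9 10
g(k):  0  0  0  1  1  1  2  2  2  3  0
So g(10) = 0.
Pile C is a plain Nim pile of size 12, so its Grundy value is 12.
The value of a disjunctive sum is the nim-sum of the parts.
Combined value = 7 XOR 0 XOR 12 = 11.

11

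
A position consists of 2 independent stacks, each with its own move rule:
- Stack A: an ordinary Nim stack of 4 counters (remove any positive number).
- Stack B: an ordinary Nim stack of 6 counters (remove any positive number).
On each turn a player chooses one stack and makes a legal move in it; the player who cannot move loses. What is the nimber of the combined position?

2

Stack A is a plain Nim stack of size 4, so its Grundy value is 4.
Stack B is a plain Nim stack of size 6, so its Grundy value is 6.
By the Sprague-Grundy theorem, the Grundy value of a sum of independent games is the XOR of the component values.
Combined value = 4 XOR 6 = 2.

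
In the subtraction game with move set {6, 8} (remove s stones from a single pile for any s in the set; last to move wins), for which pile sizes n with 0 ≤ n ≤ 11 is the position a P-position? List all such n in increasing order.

Compute g(0), g(1), … for moves {6, 8}:
g(0) = mex{} = 0
g(1) = mex{} = 0
g(2) = mex{} = 0
g(3) = mex{} = 0
g(4) = mex{} = 0
g(5) = mex{} = 0
g(6) = mex{0} = 1
g(7) = mex{0} = 1
g(8) = mex{0} = 1
g(9) = mex{0} = 1
g(10) = mex{0} = 1
g(11) = mex{0} = 1
The P-positions (g = 0) in 0..11 are 0, 1, 2, 3, 4, 5.

0, 1, 2, 3, 4, 5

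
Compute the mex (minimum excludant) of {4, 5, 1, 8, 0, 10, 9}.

2

The values 0, 1 are all present; 2 is the first non-negative integer missing from the set.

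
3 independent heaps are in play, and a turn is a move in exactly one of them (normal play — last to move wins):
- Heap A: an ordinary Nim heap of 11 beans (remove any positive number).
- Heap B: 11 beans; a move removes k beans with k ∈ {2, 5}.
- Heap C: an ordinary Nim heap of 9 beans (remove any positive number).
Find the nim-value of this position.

Heap A is a plain Nim heap of size 11, so its Grundy value is 11.
For heap B, compute g(0), g(1), … with moves {2, 5}:
k:     0  1  2  3  4  5  6  7  8  9 10 11
g(k):  0  0  1  1  0  2  1  0  0  1  1  0
So g(11) = 0.
Heap C is a plain Nim heap of size 9, so its Grundy value is 9.
The value of a disjunctive sum is the nim-sum of the parts.
Combined value = 11 XOR 0 XOR 9 = 2.

2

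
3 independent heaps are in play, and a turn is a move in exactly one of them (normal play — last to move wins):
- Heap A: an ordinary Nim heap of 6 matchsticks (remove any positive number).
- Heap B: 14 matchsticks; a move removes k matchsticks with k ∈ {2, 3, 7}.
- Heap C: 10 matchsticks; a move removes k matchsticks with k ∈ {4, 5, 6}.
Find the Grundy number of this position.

Heap A is a plain Nim heap of size 6, so its Grundy value is 6.
Build the Grundy sequence for heap B with g(k) = mex{g(k−s) : s ∈ {2, 3, 7}, s ≤ k}:
g(0) = mex{} = 0
g(1) = mex{} = 0
g(2) = mex{0} = 1
g(3) = mex{0} = 1
g(4) = mex{0,1} = 2
g(5) = mex{1} = 0
g(6) = mex{1,2} = 0
g(7) = mex{0,2} = 1
g(8) = mex{0} = 1
g(9) = mex{0,1} = 2
g(10) = mex{1} = 0
g(11) = mex{1,2} = 0
g(12) = mex{0,2} = 1
g(13) = mex{0} = 1
g(14) = mex{0,1} = 2
So g(14) = 2.
Grundy values for heap C (subtraction set {4, 5, 6}):
k:     0  1  2  3  4  5  6  7  8  9 10
g(k):  0  0  0  0  1  1  1  1  2  2  0
So g(10) = 0.
The value of a disjunctive sum is the nim-sum of the parts.
Combined value = 6 ⊕ 2 ⊕ 0 = 4.

4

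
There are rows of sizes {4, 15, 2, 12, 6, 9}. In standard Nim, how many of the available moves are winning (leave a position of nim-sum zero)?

3

Write each in binary and XOR column by column:
  0100  (4)
  1111  (15)
  0010  (2)
  1100  (12)
  0110  (6)
  1001  (9)
  ----
  1010  (10)
The overall nim-sum is X = 10. A row of size p has a winning move iff p XOR X < p (reduce it to p XOR X).
  4: 4 XOR 10 = 14 ≥ 4 — no move.
  15: 15 XOR 10 = 5 < 15 — winning move (to 5).
  2: 2 XOR 10 = 8 ≥ 2 — no move.
  12: 12 XOR 10 = 6 < 12 — winning move (to 6).
  6: 6 XOR 10 = 12 ≥ 6 — no move.
  9: 9 XOR 10 = 3 < 9 — winning move (to 3).
That gives 3 winning moves.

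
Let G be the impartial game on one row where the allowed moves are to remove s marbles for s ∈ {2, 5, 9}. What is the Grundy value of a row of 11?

Build the Grundy sequence with g(k) = mex{g(k−s) : s ∈ {2, 5, 9}, s ≤ k}:
k:     0  1  2  3  4  5  6  7  8  9 10 11
g(k):  0  0  1  1  0  2  1  0  0  1  1  0
So g(11) = 0.

0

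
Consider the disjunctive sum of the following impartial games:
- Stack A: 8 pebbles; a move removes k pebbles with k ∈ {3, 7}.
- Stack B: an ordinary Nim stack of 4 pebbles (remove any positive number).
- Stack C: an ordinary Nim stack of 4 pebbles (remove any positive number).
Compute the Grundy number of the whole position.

Build the Grundy sequence for stack A with g(k) = mex{g(k−s) : s ∈ {3, 7}, s ≤ k}:
k:     0  1  2  3  4  5  6  7  8
g(k):  0  0  0  1  1  1  0  2  2
So g(8) = 2.
Stack B is a plain Nim stack of size 4, so its Grundy value is 4.
Stack C is a plain Nim stack of size 4, so its Grundy value is 4.
The value of a disjunctive sum is the nim-sum of the parts.
Combined value = 2 XOR 4 XOR 4 = 2.

2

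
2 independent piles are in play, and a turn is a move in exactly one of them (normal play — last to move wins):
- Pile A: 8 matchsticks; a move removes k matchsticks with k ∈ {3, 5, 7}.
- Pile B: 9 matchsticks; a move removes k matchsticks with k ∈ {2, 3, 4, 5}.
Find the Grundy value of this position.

Grundy values for pile A (subtraction set {3, 5, 7}):
k:     0  1  2  3  4  5  6  7  8
g(k):  0  0  0  1  1  1  2  2  2
So g(8) = 2.
Grundy values for pile B (subtraction set {2, 3, 4, 5}):
g(0) = mex{} = 0
g(1) = mex{} = 0
g(2) = mex{0} = 1
g(3) = mex{0} = 1
g(4) = mex{0,1} = 2
g(5) = mex{0,1} = 2
g(6) = mex{0,1,2} = 3
g(7) = mex{1,2} = 0
g(8) = mex{1,2,3} = 0
g(9) = mex{0,2,3} = 1
So g(9) = 1.
By the Sprague-Grundy theorem, the Grundy value of a sum of independent games is the XOR of the component values.
Combined value = 2 ⊕ 1 = 3.

3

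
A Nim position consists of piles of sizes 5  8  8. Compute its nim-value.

5

Compute the nim-sum pairwise:
5 XOR 8 = 13
13 XOR 8 = 5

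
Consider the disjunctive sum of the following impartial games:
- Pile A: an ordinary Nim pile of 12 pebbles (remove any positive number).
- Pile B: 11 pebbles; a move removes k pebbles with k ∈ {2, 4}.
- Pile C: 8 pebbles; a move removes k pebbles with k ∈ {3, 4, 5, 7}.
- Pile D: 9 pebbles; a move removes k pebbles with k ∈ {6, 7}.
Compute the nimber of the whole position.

13

Pile A is a plain Nim pile of size 12, so its Grundy value is 12.
Grundy values for pile B (subtraction set {2, 4}):
g(0) = mex{} = 0
g(1) = mex{} = 0
g(2) = mex{0} = 1
g(3) = mex{0} = 1
g(4) = mex{0,1} = 2
g(5) = mex{0,1} = 2
g(6) = mex{1,2} = 0
g(7) = mex{1,2} = 0
g(8) = mex{0,2} = 1
g(9) = mex{0,2} = 1
g(10) = mex{0,1} = 2
g(11) = mex{0,1} = 2
So g(11) = 2.
Grundy values for pile C (subtraction set {3, 4, 5, 7}):
g(0) = mex{} = 0
g(1) = mex{} = 0
g(2) = mex{} = 0
g(3) = mex{0} = 1
g(4) = mex{0} = 1
g(5) = mex{0} = 1
g(6) = mex{0,1} = 2
g(7) = mex{0,1} = 2
g(8) = mex{0,1} = 2
So g(8) = 2.
For pile D, compute g(0), g(1), … with moves {6, 7}:
g(0) = mex{} = 0
g(1) = mex{} = 0
g(2) = mex{} = 0
g(3) = mex{} = 0
g(4) = mex{} = 0
g(5) = mex{} = 0
g(6) = mex{0} = 1
g(7) = mex{0} = 1
g(8) = mex{0} = 1
g(9) = mex{0} = 1
So g(9) = 1.
By the Sprague-Grundy theorem, the Grundy value of a sum of independent games is the XOR of the component values.
Combined value = 12 XOR 2 XOR 2 XOR 1 = 13.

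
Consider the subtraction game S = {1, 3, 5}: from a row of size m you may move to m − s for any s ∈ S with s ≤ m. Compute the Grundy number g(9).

Build the Grundy sequence with g(k) = mex{g(k−s) : s ∈ {1, 3, 5}, s ≤ k}:
g(0) = mex{} = 0
g(1) = mex{0} = 1
g(2) = mex{1} = 0
g(3) = mex{0} = 1
g(4) = mex{1} = 0
g(5) = mex{0} = 1
g(6) = mex{1} = 0
g(7) = mex{0} = 1
g(8) = mex{1} = 0
g(9) = mex{0} = 1
So g(9) = 1.

1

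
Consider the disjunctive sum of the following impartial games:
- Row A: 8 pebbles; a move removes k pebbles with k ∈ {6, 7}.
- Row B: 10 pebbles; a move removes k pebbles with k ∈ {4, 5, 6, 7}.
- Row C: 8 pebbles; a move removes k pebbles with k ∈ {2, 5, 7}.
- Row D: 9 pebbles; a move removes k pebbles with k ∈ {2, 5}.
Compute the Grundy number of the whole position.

0

Build the Grundy sequence for row A with g(k) = mex{g(k−s) : s ∈ {6, 7}, s ≤ k}:
k:     0  1  2  3  4  5  6  7  8
g(k):  0  0  0  0  0  0  1  1  1
So g(8) = 1.
For row B, compute g(0), g(1), … with moves {4, 5, 6, 7}:
g(0) = mex{} = 0
g(1) = mex{} = 0
g(2) = mex{} = 0
g(3) = mex{} = 0
g(4) = mex{0} = 1
g(5) = mex{0} = 1
g(6) = mex{0} = 1
g(7) = mex{0} = 1
g(8) = mex{0,1} = 2
g(9) = mex{0,1} = 2
g(10) = mex{0,1} = 2
So g(10) = 2.
Grundy values for row C (subtraction set {2, 5, 7}):
k:     0  1  2  3  4  5  6  7  8
g(k):  0  0  1  1  0  2  1  3  2
So g(8) = 2.
For row D, compute g(0), g(1), … with moves {2, 5}:
k:     0  1  2  3  4  5  6  7  8  9
g(k):  0  0  1  1  0  2  1  0  0  1
So g(9) = 1.
By the Sprague-Grundy theorem, the Grundy value of a sum of independent games is the XOR of the component values.
Combined value = 1 ⊕ 2 ⊕ 2 ⊕ 1 = 0.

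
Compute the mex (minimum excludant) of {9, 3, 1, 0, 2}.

The values 0, 1, 2, 3 are all present; 4 is the first non-negative integer missing from the set.

4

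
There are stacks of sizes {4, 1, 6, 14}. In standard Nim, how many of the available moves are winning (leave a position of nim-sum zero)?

1

Write each in binary and XOR column by column:
  0100  (4)
  0001  (1)
  0110  (6)
  1110  (14)
  ----
  1101  (13)
The overall nim-sum is X = 13. A stack of size p has a winning move iff p XOR X < p (reduce it to p XOR X).
  4: 4 XOR 13 = 9 ≥ 4 — no move.
  1: 1 XOR 13 = 12 ≥ 1 — no move.
  6: 6 XOR 13 = 11 ≥ 6 — no move.
  14: 14 XOR 13 = 3 < 14 — winning move (to 3).
That gives 1 winning move.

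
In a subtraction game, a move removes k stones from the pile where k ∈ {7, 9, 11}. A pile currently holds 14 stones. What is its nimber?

2

Build the Grundy sequence with g(k) = mex{g(k−s) : s ∈ {7, 9, 11}, s ≤ k}:
k:     0  1  2  3  4  5  6  7  8  9 10 11 12 13 14
g(k):  0  0  0  0  0  0  0  1  1  1  1  1  1  1  2
So g(14) = 2.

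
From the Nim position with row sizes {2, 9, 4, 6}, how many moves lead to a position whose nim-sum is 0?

In binary:
  0010  (2)
  1001  (9)
  0100  (4)
  0110  (6)
  ----
  1001  (9)
The overall nim-sum is X = 9. A row of size p has a winning move iff p XOR X < p (reduce it to p XOR X).
  2: 2 XOR 9 = 11 ≥ 2 — no move.
  9: 9 XOR 9 = 0 < 9 — winning move (to 0).
  4: 4 XOR 9 = 13 ≥ 4 — no move.
  6: 6 XOR 9 = 15 ≥ 6 — no move.
That gives 1 winning move.

1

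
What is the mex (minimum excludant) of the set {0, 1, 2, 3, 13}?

The values 0, 1, 2, 3 are all present; 4 is the first non-negative integer missing from the set.

4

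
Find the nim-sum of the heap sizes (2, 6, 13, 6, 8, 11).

Write each in binary and XOR column by column:
  0010  (2)
  0110  (6)
  1101  (13)
  0110  (6)
  1000  (8)
  1011  (11)
  ----
  1100  (12)

12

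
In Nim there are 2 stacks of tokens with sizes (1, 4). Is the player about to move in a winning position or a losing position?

Winning position

Compute the nim-sum pairwise:
1 ⊕ 4 = 5
The nim-sum is 5 ≠ 0, so this is an N-position: the player to move can win.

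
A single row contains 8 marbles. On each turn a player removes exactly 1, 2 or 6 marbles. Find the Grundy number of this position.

Grundy values for subtraction set {1, 2, 6}:
g(0) = mex{} = 0
g(1) = mex{0} = 1
g(2) = mex{0,1} = 2
g(3) = mex{1,2} = 0
g(4) = mex{0,2} = 1
g(5) = mex{0,1} = 2
g(6) = mex{0,1,2} = 3
g(7) = mex{1,2,3} = 0
g(8) = mex{0,2,3} = 1
So g(8) = 1.

1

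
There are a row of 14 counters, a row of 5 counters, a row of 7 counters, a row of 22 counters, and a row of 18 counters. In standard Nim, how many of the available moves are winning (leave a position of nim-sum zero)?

1

Compute the nim-sum pairwise:
14 ^ 5 = 11
11 ^ 7 = 12
12 ^ 22 = 26
26 ^ 18 = 8
The overall nim-sum is X = 8. A row of size p has a winning move iff p XOR X < p (reduce it to p XOR X).
  14: 14 XOR 8 = 6 < 14 — winning move (to 6).
  5: 5 XOR 8 = 13 ≥ 5 — no move.
  7: 7 XOR 8 = 15 ≥ 7 — no move.
  22: 22 XOR 8 = 30 ≥ 22 — no move.
  18: 18 XOR 8 = 26 ≥ 18 — no move.
That gives 1 winning move.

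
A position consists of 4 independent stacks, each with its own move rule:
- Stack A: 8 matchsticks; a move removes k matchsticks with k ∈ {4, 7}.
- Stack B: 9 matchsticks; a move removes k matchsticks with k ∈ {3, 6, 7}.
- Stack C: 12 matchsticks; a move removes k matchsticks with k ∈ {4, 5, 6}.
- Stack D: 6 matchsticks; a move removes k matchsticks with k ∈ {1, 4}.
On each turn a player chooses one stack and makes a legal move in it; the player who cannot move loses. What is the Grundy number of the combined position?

For stack A, compute g(0), g(1), … with moves {4, 7}:
g(0) = mex{} = 0
g(1) = mex{} = 0
g(2) = mex{} = 0
g(3) = mex{} = 0
g(4) = mex{0} = 1
g(5) = mex{0} = 1
g(6) = mex{0} = 1
g(7) = mex{0} = 1
g(8) = mex{0,1} = 2
So g(8) = 2.
Build the Grundy sequence for stack B with g(k) = mex{g(k−s) : s ∈ {3, 6, 7}, s ≤ k}:
k:     0  1  2  3  4  5  6  7  8  9
g(k):  0  0  0  1  1  1  2  2  2  3
So g(9) = 3.
For stack C, compute g(0), g(1), … with moves {4, 5, 6}:
k:     0  1  2  3  4  5  6  7  8  9 10 11 12
g(k):  0  0  0  0  1  1  1  1  2  2  0  0  0
So g(12) = 0.
For stack D, compute g(0), g(1), … with moves {1, 4}:
k:     0  1  2  3  4  5  6
g(k):  0  1  0  1  2  0  1
So g(6) = 1.
The value of a disjunctive sum is the nim-sum of the parts.
Combined value = 2 ⊕ 3 ⊕ 0 ⊕ 1 = 0.

0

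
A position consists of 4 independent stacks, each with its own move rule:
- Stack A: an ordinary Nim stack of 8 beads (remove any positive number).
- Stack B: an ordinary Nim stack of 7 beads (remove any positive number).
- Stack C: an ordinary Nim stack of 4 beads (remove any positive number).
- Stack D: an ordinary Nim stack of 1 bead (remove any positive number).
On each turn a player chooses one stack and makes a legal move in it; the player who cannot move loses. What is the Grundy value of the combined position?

Stack A is a plain Nim stack of size 8, so its Grundy value is 8.
Stack B is a plain Nim stack of size 7, so its Grundy value is 7.
Stack C is a plain Nim stack of size 4, so its Grundy value is 4.
Stack D is a plain Nim stack of size 1, so its Grundy value is 1.
The value of a disjunctive sum is the nim-sum of the parts.
Combined value = 8 ⊕ 7 ⊕ 4 ⊕ 1 = 10.

10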